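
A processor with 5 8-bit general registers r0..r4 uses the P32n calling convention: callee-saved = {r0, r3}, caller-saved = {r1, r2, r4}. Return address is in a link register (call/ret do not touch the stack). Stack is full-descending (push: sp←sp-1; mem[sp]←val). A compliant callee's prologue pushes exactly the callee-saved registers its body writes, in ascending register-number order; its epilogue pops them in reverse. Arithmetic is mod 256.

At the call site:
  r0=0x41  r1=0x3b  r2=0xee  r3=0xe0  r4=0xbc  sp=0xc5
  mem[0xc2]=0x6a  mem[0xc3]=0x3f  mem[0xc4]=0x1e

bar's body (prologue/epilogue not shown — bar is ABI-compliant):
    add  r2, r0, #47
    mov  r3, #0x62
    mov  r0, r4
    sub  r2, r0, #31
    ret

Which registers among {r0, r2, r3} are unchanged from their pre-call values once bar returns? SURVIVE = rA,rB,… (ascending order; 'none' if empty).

SURVIVE = r0,r3

prologue: push r0 → mem[0xc4]=0x41, sp=0xc4
prologue: push r3 → mem[0xc3]=0xe0, sp=0xc3
body[0] add  r2, r0, #47 → r2=0x70
body[1] mov  r3, #0x62 → r3=0x62
body[2] mov  r0, r4 → r0=0xbc
body[3] sub  r2, r0, #31 → r2=0x9d
epilogue: pop r3=0xe0, sp=0xc4
epilogue: pop r0=0x41, sp=0xc5
r0: callee-saved, written=True
r2: caller-saved, written=True
r3: callee-saved, written=True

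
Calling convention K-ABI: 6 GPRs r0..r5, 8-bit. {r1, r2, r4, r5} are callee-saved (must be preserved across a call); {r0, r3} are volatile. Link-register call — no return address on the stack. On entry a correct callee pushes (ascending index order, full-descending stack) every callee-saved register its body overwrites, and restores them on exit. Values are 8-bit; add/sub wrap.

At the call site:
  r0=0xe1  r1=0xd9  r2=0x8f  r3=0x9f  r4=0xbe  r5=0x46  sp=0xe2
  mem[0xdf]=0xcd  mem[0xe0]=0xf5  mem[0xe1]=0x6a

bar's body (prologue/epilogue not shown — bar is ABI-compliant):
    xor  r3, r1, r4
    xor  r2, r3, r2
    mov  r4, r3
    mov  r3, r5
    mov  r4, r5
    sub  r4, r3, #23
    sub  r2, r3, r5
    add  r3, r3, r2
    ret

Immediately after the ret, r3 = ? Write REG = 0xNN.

REG = 0x46

prologue: push r2 -> mem[0xe1]=0x8f, sp=0xe1
prologue: push r4 -> mem[0xe0]=0xbe, sp=0xe0
body[0] xor  r3, r1, r4 -> r3=0x67
body[1] xor  r2, r3, r2 -> r2=0xe8
body[2] mov  r4, r3 -> r4=0x67
body[3] mov  r3, r5 -> r3=0x46
body[4] mov  r4, r5 -> r4=0x46
body[5] sub  r4, r3, #23 -> r4=0x2f
body[6] sub  r2, r3, r5 -> r2=0x00
body[7] add  r3, r3, r2 -> r3=0x46
epilogue: pop r4=0xbe, sp=0xe1
epilogue: pop r2=0x8f, sp=0xe2
r3 is caller-saved -> body value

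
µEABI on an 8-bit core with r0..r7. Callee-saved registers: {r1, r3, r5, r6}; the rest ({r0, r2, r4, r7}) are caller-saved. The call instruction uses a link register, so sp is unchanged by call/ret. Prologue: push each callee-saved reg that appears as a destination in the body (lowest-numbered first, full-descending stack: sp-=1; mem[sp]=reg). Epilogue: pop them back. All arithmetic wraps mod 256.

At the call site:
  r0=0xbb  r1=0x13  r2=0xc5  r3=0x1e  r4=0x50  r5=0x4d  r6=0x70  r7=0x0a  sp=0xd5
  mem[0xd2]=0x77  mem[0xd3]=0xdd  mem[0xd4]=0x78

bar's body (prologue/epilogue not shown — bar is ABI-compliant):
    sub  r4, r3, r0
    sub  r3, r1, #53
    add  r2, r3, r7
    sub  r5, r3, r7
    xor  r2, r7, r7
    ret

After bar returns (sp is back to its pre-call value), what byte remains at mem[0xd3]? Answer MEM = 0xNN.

MEM = 0x4d

prologue: push r3 → mem[0xd4]=0x1e, sp=0xd4
prologue: push r5 → mem[0xd3]=0x4d, sp=0xd3
body[0] sub  r4, r3, r0 → r4=0x63
body[1] sub  r3, r1, #53 → r3=0xde
body[2] add  r2, r3, r7 → r2=0xe8
body[3] sub  r5, r3, r7 → r5=0xd4
body[4] xor  r2, r7, r7 → r2=0x00
epilogue: pop r5=0x4d, sp=0xd4
epilogue: pop r3=0x1e, sp=0xd5
prologue pushed ['r3', 'r5'] at ['0xd4', '0xd3']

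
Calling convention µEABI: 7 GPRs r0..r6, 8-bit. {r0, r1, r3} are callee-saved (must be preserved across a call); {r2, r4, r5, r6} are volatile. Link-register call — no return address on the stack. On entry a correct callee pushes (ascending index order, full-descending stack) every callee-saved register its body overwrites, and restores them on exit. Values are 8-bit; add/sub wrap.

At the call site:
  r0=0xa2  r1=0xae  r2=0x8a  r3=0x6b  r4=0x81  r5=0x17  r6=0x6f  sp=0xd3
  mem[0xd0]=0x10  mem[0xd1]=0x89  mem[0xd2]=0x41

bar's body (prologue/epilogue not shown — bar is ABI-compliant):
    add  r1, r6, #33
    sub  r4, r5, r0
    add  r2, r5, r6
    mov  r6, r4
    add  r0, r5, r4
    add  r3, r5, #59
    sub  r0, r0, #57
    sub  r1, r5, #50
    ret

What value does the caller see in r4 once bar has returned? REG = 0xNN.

REG = 0x75

prologue: push r0 → mem[0xd2]=0xa2, sp=0xd2
prologue: push r1 → mem[0xd1]=0xae, sp=0xd1
prologue: push r3 → mem[0xd0]=0x6b, sp=0xd0
body[0] add  r1, r6, #33 → r1=0x90
body[1] sub  r4, r5, r0 → r4=0x75
body[2] add  r2, r5, r6 → r2=0x86
body[3] mov  r6, r4 → r6=0x75
body[4] add  r0, r5, r4 → r0=0x8c
body[5] add  r3, r5, #59 → r3=0x52
body[6] sub  r0, r0, #57 → r0=0x53
body[7] sub  r1, r5, #50 → r1=0xe5
epilogue: pop r3=0x6b, sp=0xd1
epilogue: pop r1=0xae, sp=0xd2
epilogue: pop r0=0xa2, sp=0xd3
r4 is caller-saved → body value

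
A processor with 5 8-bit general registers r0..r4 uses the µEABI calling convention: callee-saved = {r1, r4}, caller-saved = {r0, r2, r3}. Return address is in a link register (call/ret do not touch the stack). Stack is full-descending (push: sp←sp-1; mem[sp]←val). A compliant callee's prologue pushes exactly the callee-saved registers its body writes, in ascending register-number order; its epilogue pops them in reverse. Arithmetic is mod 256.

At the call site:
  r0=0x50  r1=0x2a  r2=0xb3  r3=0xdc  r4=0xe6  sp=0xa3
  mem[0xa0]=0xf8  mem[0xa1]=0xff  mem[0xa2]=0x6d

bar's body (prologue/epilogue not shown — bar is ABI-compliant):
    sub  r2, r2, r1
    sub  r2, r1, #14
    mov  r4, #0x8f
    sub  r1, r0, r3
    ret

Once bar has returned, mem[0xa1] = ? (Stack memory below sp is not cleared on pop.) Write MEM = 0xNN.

prologue: push r1 -> mem[0xa2]=0x2a, sp=0xa2
prologue: push r4 -> mem[0xa1]=0xe6, sp=0xa1
body[0] sub  r2, r2, r1 -> r2=0x89
body[1] sub  r2, r1, #14 -> r2=0x1c
body[2] mov  r4, #0x8f -> r4=0x8f
body[3] sub  r1, r0, r3 -> r1=0x74
epilogue: pop r4=0xe6, sp=0xa2
epilogue: pop r1=0x2a, sp=0xa3
prologue pushed ['r1', 'r4'] at ['0xa2', '0xa1']

MEM = 0xe6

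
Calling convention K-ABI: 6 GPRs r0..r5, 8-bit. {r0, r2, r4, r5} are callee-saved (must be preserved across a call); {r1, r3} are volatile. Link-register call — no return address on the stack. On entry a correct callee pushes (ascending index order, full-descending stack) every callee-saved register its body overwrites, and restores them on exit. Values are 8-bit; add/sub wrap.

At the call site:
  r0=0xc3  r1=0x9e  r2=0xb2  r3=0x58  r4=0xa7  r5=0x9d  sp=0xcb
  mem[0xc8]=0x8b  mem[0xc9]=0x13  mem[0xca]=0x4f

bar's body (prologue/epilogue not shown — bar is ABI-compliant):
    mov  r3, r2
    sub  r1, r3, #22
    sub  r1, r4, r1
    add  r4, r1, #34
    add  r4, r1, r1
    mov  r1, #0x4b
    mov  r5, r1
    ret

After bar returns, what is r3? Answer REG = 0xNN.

REG = 0xb2

prologue: push r4 -> mem[0xca]=0xa7, sp=0xca
prologue: push r5 -> mem[0xc9]=0x9d, sp=0xc9
body[0] mov  r3, r2 -> r3=0xb2
body[1] sub  r1, r3, #22 -> r1=0x9c
body[2] sub  r1, r4, r1 -> r1=0x0b
body[3] add  r4, r1, #34 -> r4=0x2d
body[4] add  r4, r1, r1 -> r4=0x16
body[5] mov  r1, #0x4b -> r1=0x4b
body[6] mov  r5, r1 -> r5=0x4b
epilogue: pop r5=0x9d, sp=0xca
epilogue: pop r4=0xa7, sp=0xcb
r3 is caller-saved -> body value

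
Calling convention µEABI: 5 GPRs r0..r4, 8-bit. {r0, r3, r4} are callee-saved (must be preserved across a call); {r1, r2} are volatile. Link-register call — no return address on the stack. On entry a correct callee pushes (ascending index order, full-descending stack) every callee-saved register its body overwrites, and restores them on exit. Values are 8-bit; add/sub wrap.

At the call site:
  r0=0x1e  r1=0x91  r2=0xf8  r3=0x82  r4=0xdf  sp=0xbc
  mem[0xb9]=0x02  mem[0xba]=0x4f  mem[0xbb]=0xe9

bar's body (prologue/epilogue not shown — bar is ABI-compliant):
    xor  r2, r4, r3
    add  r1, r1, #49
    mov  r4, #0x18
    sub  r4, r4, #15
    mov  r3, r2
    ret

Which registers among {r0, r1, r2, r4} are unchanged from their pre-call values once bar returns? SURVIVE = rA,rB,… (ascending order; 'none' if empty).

SURVIVE = r0,r4

prologue: push r3 -> mem[0xbb]=0x82, sp=0xbb
prologue: push r4 -> mem[0xba]=0xdf, sp=0xba
body[0] xor  r2, r4, r3 -> r2=0x5d
body[1] add  r1, r1, #49 -> r1=0xc2
body[2] mov  r4, #0x18 -> r4=0x18
body[3] sub  r4, r4, #15 -> r4=0x09
body[4] mov  r3, r2 -> r3=0x5d
epilogue: pop r4=0xdf, sp=0xbb
epilogue: pop r3=0x82, sp=0xbc
r0: callee-saved, written=False
r1: caller-saved, written=True
r2: caller-saved, written=True
r4: callee-saved, written=True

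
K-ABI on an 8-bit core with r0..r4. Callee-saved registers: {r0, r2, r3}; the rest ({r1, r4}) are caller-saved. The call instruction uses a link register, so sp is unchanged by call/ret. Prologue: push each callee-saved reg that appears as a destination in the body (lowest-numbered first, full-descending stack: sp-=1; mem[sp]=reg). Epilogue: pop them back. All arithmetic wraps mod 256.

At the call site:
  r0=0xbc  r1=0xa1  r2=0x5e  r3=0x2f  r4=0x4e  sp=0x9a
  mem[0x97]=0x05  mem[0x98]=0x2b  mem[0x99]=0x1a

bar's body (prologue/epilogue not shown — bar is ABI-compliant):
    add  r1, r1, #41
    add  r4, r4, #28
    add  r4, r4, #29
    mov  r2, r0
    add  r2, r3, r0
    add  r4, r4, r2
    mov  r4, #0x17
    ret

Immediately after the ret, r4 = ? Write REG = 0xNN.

REG = 0x17

prologue: push r2 → mem[0x99]=0x5e, sp=0x99
body[0] add  r1, r1, #41 → r1=0xca
body[1] add  r4, r4, #28 → r4=0x6a
body[2] add  r4, r4, #29 → r4=0x87
body[3] mov  r2, r0 → r2=0xbc
body[4] add  r2, r3, r0 → r2=0xeb
body[5] add  r4, r4, r2 → r4=0x72
body[6] mov  r4, #0x17 → r4=0x17
epilogue: pop r2=0x5e, sp=0x9a
r4 is caller-saved → body value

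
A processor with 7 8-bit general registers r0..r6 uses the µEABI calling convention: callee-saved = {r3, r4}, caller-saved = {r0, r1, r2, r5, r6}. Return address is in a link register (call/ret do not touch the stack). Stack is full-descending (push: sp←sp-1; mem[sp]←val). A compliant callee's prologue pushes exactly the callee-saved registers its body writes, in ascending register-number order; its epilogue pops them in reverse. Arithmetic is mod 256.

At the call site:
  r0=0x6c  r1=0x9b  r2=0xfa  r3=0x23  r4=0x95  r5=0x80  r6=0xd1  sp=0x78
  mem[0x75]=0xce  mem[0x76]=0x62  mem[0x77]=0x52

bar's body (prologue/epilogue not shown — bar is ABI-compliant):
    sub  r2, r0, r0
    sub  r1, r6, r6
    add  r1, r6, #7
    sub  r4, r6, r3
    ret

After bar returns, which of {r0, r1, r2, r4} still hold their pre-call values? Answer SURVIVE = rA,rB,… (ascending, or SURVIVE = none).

prologue: push r4 → mem[0x77]=0x95, sp=0x77
body[0] sub  r2, r0, r0 → r2=0x00
body[1] sub  r1, r6, r6 → r1=0x00
body[2] add  r1, r6, #7 → r1=0xd8
body[3] sub  r4, r6, r3 → r4=0xae
epilogue: pop r4=0x95, sp=0x78
r0: caller-saved, written=False
r1: caller-saved, written=True
r2: caller-saved, written=True
r4: callee-saved, written=True

SURVIVE = r0,r4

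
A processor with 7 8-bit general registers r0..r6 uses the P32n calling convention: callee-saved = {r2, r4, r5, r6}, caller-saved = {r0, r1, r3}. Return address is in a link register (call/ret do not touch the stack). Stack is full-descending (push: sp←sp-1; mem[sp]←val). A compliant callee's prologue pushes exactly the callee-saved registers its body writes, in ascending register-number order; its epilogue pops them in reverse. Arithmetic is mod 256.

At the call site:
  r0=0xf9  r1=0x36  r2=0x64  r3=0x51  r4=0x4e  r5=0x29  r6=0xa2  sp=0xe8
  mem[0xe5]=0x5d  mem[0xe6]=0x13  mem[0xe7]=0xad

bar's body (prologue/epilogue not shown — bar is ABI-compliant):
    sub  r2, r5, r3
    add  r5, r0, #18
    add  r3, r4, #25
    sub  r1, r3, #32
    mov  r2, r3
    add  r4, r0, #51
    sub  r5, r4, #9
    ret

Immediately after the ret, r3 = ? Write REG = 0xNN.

prologue: push r2 → mem[0xe7]=0x64, sp=0xe7
prologue: push r4 → mem[0xe6]=0x4e, sp=0xe6
prologue: push r5 → mem[0xe5]=0x29, sp=0xe5
body[0] sub  r2, r5, r3 → r2=0xd8
body[1] add  r5, r0, #18 → r5=0x0b
body[2] add  r3, r4, #25 → r3=0x67
body[3] sub  r1, r3, #32 → r1=0x47
body[4] mov  r2, r3 → r2=0x67
body[5] add  r4, r0, #51 → r4=0x2c
body[6] sub  r5, r4, #9 → r5=0x23
epilogue: pop r5=0x29, sp=0xe6
epilogue: pop r4=0x4e, sp=0xe7
epilogue: pop r2=0x64, sp=0xe8
r3 is caller-saved → body value

REG = 0x67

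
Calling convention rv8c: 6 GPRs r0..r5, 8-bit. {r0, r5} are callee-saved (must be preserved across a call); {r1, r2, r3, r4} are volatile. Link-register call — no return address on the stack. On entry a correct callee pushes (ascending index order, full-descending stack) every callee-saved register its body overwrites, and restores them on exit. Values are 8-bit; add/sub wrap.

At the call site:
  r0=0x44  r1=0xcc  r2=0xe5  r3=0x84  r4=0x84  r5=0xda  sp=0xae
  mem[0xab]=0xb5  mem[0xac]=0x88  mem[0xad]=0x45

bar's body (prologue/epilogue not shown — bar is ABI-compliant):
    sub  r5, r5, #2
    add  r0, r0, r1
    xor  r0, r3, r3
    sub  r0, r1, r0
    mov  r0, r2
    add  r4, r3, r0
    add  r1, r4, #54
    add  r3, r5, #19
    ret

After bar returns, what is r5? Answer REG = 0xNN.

REG = 0xda

prologue: push r0 -> mem[0xad]=0x44, sp=0xad
prologue: push r5 -> mem[0xac]=0xda, sp=0xac
body[0] sub  r5, r5, #2 -> r5=0xd8
body[1] add  r0, r0, r1 -> r0=0x10
body[2] xor  r0, r3, r3 -> r0=0x00
body[3] sub  r0, r1, r0 -> r0=0xcc
body[4] mov  r0, r2 -> r0=0xe5
body[5] add  r4, r3, r0 -> r4=0x69
body[6] add  r1, r4, #54 -> r1=0x9f
body[7] add  r3, r5, #19 -> r3=0xeb
epilogue: pop r5=0xda, sp=0xad
epilogue: pop r0=0x44, sp=0xae
r5 is callee-saved -> restored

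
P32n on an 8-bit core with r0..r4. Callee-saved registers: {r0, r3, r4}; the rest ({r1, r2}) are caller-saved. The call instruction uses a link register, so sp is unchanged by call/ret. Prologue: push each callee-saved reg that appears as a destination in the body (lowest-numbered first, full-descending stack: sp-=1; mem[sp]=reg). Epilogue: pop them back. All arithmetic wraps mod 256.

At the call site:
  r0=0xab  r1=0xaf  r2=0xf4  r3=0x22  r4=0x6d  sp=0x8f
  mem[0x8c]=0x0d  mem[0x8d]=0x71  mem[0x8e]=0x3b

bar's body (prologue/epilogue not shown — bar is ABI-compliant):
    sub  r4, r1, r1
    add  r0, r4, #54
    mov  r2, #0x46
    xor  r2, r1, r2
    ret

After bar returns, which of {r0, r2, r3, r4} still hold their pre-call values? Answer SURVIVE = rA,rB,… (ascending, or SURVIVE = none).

prologue: push r0 -> mem[0x8e]=0xab, sp=0x8e
prologue: push r4 -> mem[0x8d]=0x6d, sp=0x8d
body[0] sub  r4, r1, r1 -> r4=0x00
body[1] add  r0, r4, #54 -> r0=0x36
body[2] mov  r2, #0x46 -> r2=0x46
body[3] xor  r2, r1, r2 -> r2=0xe9
epilogue: pop r4=0x6d, sp=0x8e
epilogue: pop r0=0xab, sp=0x8f
r0: callee-saved, written=True
r2: caller-saved, written=True
r3: callee-saved, written=False
r4: callee-saved, written=True

SURVIVE = r0,r3,r4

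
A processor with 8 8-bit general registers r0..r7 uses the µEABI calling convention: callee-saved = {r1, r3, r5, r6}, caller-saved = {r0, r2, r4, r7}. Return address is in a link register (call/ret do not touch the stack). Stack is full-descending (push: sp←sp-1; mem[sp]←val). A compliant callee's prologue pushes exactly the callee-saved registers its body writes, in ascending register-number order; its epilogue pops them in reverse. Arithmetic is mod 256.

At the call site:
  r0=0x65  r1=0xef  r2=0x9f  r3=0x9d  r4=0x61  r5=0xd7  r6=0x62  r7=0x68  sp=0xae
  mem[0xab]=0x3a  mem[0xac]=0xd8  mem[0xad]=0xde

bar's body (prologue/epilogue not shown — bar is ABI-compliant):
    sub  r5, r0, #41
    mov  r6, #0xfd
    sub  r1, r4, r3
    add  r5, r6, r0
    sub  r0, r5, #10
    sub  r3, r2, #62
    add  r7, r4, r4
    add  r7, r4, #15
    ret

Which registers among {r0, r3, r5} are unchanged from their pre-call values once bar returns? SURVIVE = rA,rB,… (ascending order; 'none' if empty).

SURVIVE = r3,r5

prologue: push r1 -> mem[0xad]=0xef, sp=0xad
prologue: push r3 -> mem[0xac]=0x9d, sp=0xac
prologue: push r5 -> mem[0xab]=0xd7, sp=0xab
prologue: push r6 -> mem[0xaa]=0x62, sp=0xaa
body[0] sub  r5, r0, #41 -> r5=0x3c
body[1] mov  r6, #0xfd -> r6=0xfd
body[2] sub  r1, r4, r3 -> r1=0xc4
body[3] add  r5, r6, r0 -> r5=0x62
body[4] sub  r0, r5, #10 -> r0=0x58
body[5] sub  r3, r2, #62 -> r3=0x61
body[6] add  r7, r4, r4 -> r7=0xc2
body[7] add  r7, r4, #15 -> r7=0x70
epilogue: pop r6=0x62, sp=0xab
epilogue: pop r5=0xd7, sp=0xac
epilogue: pop r3=0x9d, sp=0xad
epilogue: pop r1=0xef, sp=0xae
r0: caller-saved, written=True
r3: callee-saved, written=True
r5: callee-saved, written=True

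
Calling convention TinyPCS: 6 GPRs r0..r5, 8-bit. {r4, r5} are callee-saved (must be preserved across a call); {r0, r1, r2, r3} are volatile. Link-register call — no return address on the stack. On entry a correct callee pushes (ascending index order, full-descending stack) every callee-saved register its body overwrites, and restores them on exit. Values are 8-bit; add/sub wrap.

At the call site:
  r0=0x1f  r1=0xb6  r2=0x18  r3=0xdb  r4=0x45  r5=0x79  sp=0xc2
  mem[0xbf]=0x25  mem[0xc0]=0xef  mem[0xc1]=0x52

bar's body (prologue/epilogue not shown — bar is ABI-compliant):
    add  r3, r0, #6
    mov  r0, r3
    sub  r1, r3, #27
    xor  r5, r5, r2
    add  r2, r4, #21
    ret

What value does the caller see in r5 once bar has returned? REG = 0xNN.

REG = 0x79

prologue: push r5 -> mem[0xc1]=0x79, sp=0xc1
body[0] add  r3, r0, #6 -> r3=0x25
body[1] mov  r0, r3 -> r0=0x25
body[2] sub  r1, r3, #27 -> r1=0x0a
body[3] xor  r5, r5, r2 -> r5=0x61
body[4] add  r2, r4, #21 -> r2=0x5a
epilogue: pop r5=0x79, sp=0xc2
r5 is callee-saved -> restored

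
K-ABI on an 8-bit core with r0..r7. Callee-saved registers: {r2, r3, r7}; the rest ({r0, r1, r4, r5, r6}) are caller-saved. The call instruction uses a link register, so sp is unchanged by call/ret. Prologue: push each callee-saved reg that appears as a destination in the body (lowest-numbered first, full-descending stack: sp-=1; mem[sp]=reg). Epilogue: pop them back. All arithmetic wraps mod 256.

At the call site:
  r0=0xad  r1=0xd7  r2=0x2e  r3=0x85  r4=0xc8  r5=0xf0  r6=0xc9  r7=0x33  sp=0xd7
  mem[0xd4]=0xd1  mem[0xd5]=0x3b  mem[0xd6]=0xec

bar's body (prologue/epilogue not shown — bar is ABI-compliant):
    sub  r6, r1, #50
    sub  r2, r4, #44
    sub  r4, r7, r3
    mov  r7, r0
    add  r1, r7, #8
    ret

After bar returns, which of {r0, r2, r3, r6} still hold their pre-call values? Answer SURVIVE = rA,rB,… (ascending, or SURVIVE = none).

SURVIVE = r0,r2,r3

prologue: push r2 → mem[0xd6]=0x2e, sp=0xd6
prologue: push r7 → mem[0xd5]=0x33, sp=0xd5
body[0] sub  r6, r1, #50 → r6=0xa5
body[1] sub  r2, r4, #44 → r2=0x9c
body[2] sub  r4, r7, r3 → r4=0xae
body[3] mov  r7, r0 → r7=0xad
body[4] add  r1, r7, #8 → r1=0xb5
epilogue: pop r7=0x33, sp=0xd6
epilogue: pop r2=0x2e, sp=0xd7
r0: caller-saved, written=False
r2: callee-saved, written=True
r3: callee-saved, written=False
r6: caller-saved, written=True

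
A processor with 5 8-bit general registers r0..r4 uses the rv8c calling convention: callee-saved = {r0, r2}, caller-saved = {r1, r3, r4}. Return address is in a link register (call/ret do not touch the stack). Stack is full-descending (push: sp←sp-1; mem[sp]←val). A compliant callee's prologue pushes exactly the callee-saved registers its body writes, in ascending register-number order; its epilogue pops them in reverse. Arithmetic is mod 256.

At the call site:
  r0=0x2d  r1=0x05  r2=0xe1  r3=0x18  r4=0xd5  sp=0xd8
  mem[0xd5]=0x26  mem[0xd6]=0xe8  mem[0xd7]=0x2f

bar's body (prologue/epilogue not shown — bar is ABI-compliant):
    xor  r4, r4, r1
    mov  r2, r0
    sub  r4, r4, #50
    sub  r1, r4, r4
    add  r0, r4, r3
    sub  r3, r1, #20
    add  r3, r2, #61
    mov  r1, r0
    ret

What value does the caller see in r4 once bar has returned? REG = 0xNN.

prologue: push r0 → mem[0xd7]=0x2d, sp=0xd7
prologue: push r2 → mem[0xd6]=0xe1, sp=0xd6
body[0] xor  r4, r4, r1 → r4=0xd0
body[1] mov  r2, r0 → r2=0x2d
body[2] sub  r4, r4, #50 → r4=0x9e
body[3] sub  r1, r4, r4 → r1=0x00
body[4] add  r0, r4, r3 → r0=0xb6
body[5] sub  r3, r1, #20 → r3=0xec
body[6] add  r3, r2, #61 → r3=0x6a
body[7] mov  r1, r0 → r1=0xb6
epilogue: pop r2=0xe1, sp=0xd7
epilogue: pop r0=0x2d, sp=0xd8
r4 is caller-saved → body value

REG = 0x9e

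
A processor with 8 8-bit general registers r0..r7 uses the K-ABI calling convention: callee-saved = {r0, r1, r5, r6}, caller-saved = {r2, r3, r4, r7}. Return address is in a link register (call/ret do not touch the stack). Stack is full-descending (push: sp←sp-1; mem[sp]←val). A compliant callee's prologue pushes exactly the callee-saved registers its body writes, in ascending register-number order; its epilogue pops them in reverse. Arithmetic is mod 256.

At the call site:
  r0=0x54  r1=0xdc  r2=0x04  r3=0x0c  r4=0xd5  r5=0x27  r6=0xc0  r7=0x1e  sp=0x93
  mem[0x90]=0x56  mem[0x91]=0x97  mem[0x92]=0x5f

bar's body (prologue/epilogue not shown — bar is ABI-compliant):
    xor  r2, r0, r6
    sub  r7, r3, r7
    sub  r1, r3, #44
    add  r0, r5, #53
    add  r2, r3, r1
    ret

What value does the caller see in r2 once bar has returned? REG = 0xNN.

REG = 0xec

prologue: push r0 -> mem[0x92]=0x54, sp=0x92
prologue: push r1 -> mem[0x91]=0xdc, sp=0x91
body[0] xor  r2, r0, r6 -> r2=0x94
body[1] sub  r7, r3, r7 -> r7=0xee
body[2] sub  r1, r3, #44 -> r1=0xe0
body[3] add  r0, r5, #53 -> r0=0x5c
body[4] add  r2, r3, r1 -> r2=0xec
epilogue: pop r1=0xdc, sp=0x92
epilogue: pop r0=0x54, sp=0x93
r2 is caller-saved -> body value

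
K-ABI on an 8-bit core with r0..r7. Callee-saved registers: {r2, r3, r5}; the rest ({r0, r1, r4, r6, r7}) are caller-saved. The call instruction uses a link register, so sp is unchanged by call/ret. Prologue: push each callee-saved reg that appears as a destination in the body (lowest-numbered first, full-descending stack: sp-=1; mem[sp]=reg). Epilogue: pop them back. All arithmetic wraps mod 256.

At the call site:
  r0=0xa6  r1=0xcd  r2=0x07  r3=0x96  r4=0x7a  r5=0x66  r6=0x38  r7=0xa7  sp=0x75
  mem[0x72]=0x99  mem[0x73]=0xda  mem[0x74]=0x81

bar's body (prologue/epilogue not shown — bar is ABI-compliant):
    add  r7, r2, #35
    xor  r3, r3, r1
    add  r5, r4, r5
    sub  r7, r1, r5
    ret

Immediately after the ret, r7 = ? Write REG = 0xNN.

REG = 0xed

prologue: push r3 -> mem[0x74]=0x96, sp=0x74
prologue: push r5 -> mem[0x73]=0x66, sp=0x73
body[0] add  r7, r2, #35 -> r7=0x2a
body[1] xor  r3, r3, r1 -> r3=0x5b
body[2] add  r5, r4, r5 -> r5=0xe0
body[3] sub  r7, r1, r5 -> r7=0xed
epilogue: pop r5=0x66, sp=0x74
epilogue: pop r3=0x96, sp=0x75
r7 is caller-saved -> body value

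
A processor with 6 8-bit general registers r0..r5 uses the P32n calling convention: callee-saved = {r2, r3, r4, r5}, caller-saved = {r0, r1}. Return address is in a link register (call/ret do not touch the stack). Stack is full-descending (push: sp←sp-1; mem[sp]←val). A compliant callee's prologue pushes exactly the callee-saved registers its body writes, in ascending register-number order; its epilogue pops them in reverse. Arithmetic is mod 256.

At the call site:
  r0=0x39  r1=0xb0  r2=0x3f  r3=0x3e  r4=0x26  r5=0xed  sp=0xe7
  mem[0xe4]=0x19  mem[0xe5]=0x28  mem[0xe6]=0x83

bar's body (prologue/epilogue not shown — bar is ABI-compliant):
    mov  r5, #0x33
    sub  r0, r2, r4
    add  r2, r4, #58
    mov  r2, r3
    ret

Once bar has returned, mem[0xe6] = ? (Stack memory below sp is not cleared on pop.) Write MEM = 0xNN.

MEM = 0x3f

prologue: push r2 → mem[0xe6]=0x3f, sp=0xe6
prologue: push r5 → mem[0xe5]=0xed, sp=0xe5
body[0] mov  r5, #0x33 → r5=0x33
body[1] sub  r0, r2, r4 → r0=0x19
body[2] add  r2, r4, #58 → r2=0x60
body[3] mov  r2, r3 → r2=0x3e
epilogue: pop r5=0xed, sp=0xe6
epilogue: pop r2=0x3f, sp=0xe7
prologue pushed ['r2', 'r5'] at ['0xe6', '0xe5']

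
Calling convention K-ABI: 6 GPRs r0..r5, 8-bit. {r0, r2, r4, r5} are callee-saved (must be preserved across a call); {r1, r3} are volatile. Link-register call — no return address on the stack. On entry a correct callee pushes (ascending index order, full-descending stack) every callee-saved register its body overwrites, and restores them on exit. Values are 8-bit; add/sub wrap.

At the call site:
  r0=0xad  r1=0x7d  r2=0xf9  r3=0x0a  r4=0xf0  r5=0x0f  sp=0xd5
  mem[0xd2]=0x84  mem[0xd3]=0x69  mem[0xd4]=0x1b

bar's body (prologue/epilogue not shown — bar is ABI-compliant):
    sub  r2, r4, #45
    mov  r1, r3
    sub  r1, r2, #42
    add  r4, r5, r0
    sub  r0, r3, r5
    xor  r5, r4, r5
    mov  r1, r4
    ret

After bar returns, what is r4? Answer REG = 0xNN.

REG = 0xf0

prologue: push r0 → mem[0xd4]=0xad, sp=0xd4
prologue: push r2 → mem[0xd3]=0xf9, sp=0xd3
prologue: push r4 → mem[0xd2]=0xf0, sp=0xd2
prologue: push r5 → mem[0xd1]=0x0f, sp=0xd1
body[0] sub  r2, r4, #45 → r2=0xc3
body[1] mov  r1, r3 → r1=0x0a
body[2] sub  r1, r2, #42 → r1=0x99
body[3] add  r4, r5, r0 → r4=0xbc
body[4] sub  r0, r3, r5 → r0=0xfb
body[5] xor  r5, r4, r5 → r5=0xb3
body[6] mov  r1, r4 → r1=0xbc
epilogue: pop r5=0x0f, sp=0xd2
epilogue: pop r4=0xf0, sp=0xd3
epilogue: pop r2=0xf9, sp=0xd4
epilogue: pop r0=0xad, sp=0xd5
r4 is callee-saved → restored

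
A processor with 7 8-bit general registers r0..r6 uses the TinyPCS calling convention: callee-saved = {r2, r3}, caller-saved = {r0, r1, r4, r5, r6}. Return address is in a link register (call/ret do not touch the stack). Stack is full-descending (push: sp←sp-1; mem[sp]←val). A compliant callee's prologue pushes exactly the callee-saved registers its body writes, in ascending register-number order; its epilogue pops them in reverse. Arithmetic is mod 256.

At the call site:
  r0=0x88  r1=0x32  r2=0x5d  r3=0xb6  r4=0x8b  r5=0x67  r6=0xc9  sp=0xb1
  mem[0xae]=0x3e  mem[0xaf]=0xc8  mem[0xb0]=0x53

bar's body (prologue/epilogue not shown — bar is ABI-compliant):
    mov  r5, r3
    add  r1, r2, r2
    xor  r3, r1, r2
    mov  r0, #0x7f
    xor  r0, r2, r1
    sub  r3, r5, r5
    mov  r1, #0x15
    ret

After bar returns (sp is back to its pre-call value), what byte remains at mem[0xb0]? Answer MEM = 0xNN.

prologue: push r3 → mem[0xb0]=0xb6, sp=0xb0
body[0] mov  r5, r3 → r5=0xb6
body[1] add  r1, r2, r2 → r1=0xba
body[2] xor  r3, r1, r2 → r3=0xe7
body[3] mov  r0, #0x7f → r0=0x7f
body[4] xor  r0, r2, r1 → r0=0xe7
body[5] sub  r3, r5, r5 → r3=0x00
body[6] mov  r1, #0x15 → r1=0x15
epilogue: pop r3=0xb6, sp=0xb1
prologue pushed ['r3'] at ['0xb0']

MEM = 0xb6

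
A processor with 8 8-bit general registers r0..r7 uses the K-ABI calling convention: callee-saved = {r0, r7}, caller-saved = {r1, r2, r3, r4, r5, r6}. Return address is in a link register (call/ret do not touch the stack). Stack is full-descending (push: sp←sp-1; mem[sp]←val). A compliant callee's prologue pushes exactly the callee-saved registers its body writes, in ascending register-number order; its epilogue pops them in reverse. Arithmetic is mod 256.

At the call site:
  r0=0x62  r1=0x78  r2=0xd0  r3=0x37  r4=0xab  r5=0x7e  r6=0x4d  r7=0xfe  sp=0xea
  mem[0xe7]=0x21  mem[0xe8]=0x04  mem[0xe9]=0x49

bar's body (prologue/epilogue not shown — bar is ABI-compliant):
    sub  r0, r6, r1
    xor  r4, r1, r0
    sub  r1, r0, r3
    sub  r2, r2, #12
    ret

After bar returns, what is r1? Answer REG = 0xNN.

REG = 0x9e

prologue: push r0 → mem[0xe9]=0x62, sp=0xe9
body[0] sub  r0, r6, r1 → r0=0xd5
body[1] xor  r4, r1, r0 → r4=0xad
body[2] sub  r1, r0, r3 → r1=0x9e
body[3] sub  r2, r2, #12 → r2=0xc4
epilogue: pop r0=0x62, sp=0xea
r1 is caller-saved → body value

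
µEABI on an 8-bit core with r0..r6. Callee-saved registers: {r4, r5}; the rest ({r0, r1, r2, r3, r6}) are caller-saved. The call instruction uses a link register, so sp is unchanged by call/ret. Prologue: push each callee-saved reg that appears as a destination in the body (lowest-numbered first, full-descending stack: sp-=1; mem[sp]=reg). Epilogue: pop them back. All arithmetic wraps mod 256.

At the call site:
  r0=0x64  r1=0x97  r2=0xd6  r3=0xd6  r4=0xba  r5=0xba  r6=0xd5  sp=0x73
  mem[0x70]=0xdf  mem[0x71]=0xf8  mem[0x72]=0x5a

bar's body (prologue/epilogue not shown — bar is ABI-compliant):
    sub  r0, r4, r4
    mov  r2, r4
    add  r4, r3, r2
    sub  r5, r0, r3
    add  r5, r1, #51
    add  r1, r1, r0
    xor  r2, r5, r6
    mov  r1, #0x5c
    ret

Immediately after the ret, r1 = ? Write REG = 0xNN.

REG = 0x5c

prologue: push r4 → mem[0x72]=0xba, sp=0x72
prologue: push r5 → mem[0x71]=0xba, sp=0x71
body[0] sub  r0, r4, r4 → r0=0x00
body[1] mov  r2, r4 → r2=0xba
body[2] add  r4, r3, r2 → r4=0x90
body[3] sub  r5, r0, r3 → r5=0x2a
body[4] add  r5, r1, #51 → r5=0xca
body[5] add  r1, r1, r0 → r1=0x97
body[6] xor  r2, r5, r6 → r2=0x1f
body[7] mov  r1, #0x5c → r1=0x5c
epilogue: pop r5=0xba, sp=0x72
epilogue: pop r4=0xba, sp=0x73
r1 is caller-saved → body value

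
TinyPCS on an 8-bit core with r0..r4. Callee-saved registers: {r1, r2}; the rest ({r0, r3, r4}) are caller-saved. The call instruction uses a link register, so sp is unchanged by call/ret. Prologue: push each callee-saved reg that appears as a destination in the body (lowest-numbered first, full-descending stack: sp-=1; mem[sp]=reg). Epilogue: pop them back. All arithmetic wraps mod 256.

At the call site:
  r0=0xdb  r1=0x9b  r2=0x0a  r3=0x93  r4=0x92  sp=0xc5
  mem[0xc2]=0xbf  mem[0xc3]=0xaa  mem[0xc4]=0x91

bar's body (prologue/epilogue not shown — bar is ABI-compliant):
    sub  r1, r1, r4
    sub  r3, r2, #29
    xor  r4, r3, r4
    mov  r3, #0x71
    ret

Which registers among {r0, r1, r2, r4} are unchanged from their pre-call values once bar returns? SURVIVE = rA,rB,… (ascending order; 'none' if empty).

prologue: push r1 -> mem[0xc4]=0x9b, sp=0xc4
body[0] sub  r1, r1, r4 -> r1=0x09
body[1] sub  r3, r2, #29 -> r3=0xed
body[2] xor  r4, r3, r4 -> r4=0x7f
body[3] mov  r3, #0x71 -> r3=0x71
epilogue: pop r1=0x9b, sp=0xc5
r0: caller-saved, written=False
r1: callee-saved, written=True
r2: callee-saved, written=False
r4: caller-saved, written=True

SURVIVE = r0,r1,r2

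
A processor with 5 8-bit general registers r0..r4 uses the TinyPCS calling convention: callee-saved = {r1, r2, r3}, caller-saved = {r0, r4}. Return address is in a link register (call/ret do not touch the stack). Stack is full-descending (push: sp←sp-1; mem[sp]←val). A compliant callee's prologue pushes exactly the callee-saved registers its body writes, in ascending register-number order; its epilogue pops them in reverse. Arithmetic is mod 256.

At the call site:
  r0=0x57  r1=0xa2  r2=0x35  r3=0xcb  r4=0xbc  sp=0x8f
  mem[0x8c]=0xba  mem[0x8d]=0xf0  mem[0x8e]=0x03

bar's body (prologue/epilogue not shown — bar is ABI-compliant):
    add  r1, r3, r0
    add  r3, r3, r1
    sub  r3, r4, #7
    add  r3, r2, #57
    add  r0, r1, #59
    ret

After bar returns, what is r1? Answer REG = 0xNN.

prologue: push r1 -> mem[0x8e]=0xa2, sp=0x8e
prologue: push r3 -> mem[0x8d]=0xcb, sp=0x8d
body[0] add  r1, r3, r0 -> r1=0x22
body[1] add  r3, r3, r1 -> r3=0xed
body[2] sub  r3, r4, #7 -> r3=0xb5
body[3] add  r3, r2, #57 -> r3=0x6e
body[4] add  r0, r1, #59 -> r0=0x5d
epilogue: pop r3=0xcb, sp=0x8e
epilogue: pop r1=0xa2, sp=0x8f
r1 is callee-saved -> restored

REG = 0xa2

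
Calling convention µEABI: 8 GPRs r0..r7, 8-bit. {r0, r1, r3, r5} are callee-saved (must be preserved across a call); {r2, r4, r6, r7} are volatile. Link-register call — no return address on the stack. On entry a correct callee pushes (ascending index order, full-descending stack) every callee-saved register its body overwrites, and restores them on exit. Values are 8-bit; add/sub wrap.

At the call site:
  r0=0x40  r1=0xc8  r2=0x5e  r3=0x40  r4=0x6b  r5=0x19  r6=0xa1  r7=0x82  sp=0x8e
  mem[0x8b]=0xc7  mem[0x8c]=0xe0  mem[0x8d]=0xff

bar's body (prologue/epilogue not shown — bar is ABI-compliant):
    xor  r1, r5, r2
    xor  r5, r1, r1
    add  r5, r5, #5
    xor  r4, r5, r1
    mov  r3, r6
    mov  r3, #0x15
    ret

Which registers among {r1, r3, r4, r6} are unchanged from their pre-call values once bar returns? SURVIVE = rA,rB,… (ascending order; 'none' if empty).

SURVIVE = r1,r3,r6

prologue: push r1 → mem[0x8d]=0xc8, sp=0x8d
prologue: push r3 → mem[0x8c]=0x40, sp=0x8c
prologue: push r5 → mem[0x8b]=0x19, sp=0x8b
body[0] xor  r1, r5, r2 → r1=0x47
body[1] xor  r5, r1, r1 → r5=0x00
body[2] add  r5, r5, #5 → r5=0x05
body[3] xor  r4, r5, r1 → r4=0x42
body[4] mov  r3, r6 → r3=0xa1
body[5] mov  r3, #0x15 → r3=0x15
epilogue: pop r5=0x19, sp=0x8c
epilogue: pop r3=0x40, sp=0x8d
epilogue: pop r1=0xc8, sp=0x8e
r1: callee-saved, written=True
r3: callee-saved, written=True
r4: caller-saved, written=True
r6: caller-saved, written=False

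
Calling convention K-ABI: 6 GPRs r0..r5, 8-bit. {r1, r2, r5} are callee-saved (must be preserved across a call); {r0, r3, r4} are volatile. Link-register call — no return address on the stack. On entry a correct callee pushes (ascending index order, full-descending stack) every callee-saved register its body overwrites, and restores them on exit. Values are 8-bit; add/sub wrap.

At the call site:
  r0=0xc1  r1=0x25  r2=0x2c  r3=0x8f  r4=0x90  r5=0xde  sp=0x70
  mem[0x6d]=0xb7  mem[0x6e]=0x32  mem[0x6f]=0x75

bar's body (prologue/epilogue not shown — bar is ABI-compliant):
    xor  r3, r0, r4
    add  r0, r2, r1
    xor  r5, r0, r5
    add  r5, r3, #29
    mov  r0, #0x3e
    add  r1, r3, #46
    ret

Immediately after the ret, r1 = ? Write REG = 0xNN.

prologue: push r1 → mem[0x6f]=0x25, sp=0x6f
prologue: push r5 → mem[0x6e]=0xde, sp=0x6e
body[0] xor  r3, r0, r4 → r3=0x51
body[1] add  r0, r2, r1 → r0=0x51
body[2] xor  r5, r0, r5 → r5=0x8f
body[3] add  r5, r3, #29 → r5=0x6e
body[4] mov  r0, #0x3e → r0=0x3e
body[5] add  r1, r3, #46 → r1=0x7f
epilogue: pop r5=0xde, sp=0x6f
epilogue: pop r1=0x25, sp=0x70
r1 is callee-saved → restored

REG = 0x25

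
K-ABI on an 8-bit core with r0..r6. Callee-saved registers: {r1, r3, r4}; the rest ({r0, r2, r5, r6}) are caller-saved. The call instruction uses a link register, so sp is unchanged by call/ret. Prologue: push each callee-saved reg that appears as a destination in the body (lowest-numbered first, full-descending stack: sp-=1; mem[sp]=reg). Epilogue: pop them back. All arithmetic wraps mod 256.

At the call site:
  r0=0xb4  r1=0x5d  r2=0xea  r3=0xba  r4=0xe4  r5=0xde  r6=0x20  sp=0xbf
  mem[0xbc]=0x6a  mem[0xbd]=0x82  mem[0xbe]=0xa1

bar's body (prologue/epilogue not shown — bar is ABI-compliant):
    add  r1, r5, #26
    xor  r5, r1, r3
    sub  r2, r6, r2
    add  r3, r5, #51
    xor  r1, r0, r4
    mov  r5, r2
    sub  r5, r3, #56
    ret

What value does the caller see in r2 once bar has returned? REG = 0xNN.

REG = 0x36

prologue: push r1 → mem[0xbe]=0x5d, sp=0xbe
prologue: push r3 → mem[0xbd]=0xba, sp=0xbd
body[0] add  r1, r5, #26 → r1=0xf8
body[1] xor  r5, r1, r3 → r5=0x42
body[2] sub  r2, r6, r2 → r2=0x36
body[3] add  r3, r5, #51 → r3=0x75
body[4] xor  r1, r0, r4 → r1=0x50
body[5] mov  r5, r2 → r5=0x36
body[6] sub  r5, r3, #56 → r5=0x3d
epilogue: pop r3=0xba, sp=0xbe
epilogue: pop r1=0x5d, sp=0xbf
r2 is caller-saved → body value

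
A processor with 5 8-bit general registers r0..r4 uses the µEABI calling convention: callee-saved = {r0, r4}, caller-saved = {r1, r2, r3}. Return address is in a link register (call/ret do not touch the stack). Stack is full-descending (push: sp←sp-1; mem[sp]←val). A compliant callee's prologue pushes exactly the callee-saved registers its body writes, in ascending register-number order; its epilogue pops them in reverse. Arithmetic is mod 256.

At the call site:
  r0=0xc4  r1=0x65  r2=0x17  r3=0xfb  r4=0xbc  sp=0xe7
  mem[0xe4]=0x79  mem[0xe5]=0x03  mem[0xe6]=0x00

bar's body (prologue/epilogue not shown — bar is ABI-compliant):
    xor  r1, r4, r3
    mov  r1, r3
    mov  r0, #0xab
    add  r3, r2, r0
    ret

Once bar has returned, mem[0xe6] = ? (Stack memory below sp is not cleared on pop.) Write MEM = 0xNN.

MEM = 0xc4

prologue: push r0 → mem[0xe6]=0xc4, sp=0xe6
body[0] xor  r1, r4, r3 → r1=0x47
body[1] mov  r1, r3 → r1=0xfb
body[2] mov  r0, #0xab → r0=0xab
body[3] add  r3, r2, r0 → r3=0xc2
epilogue: pop r0=0xc4, sp=0xe7
prologue pushed ['r0'] at ['0xe6']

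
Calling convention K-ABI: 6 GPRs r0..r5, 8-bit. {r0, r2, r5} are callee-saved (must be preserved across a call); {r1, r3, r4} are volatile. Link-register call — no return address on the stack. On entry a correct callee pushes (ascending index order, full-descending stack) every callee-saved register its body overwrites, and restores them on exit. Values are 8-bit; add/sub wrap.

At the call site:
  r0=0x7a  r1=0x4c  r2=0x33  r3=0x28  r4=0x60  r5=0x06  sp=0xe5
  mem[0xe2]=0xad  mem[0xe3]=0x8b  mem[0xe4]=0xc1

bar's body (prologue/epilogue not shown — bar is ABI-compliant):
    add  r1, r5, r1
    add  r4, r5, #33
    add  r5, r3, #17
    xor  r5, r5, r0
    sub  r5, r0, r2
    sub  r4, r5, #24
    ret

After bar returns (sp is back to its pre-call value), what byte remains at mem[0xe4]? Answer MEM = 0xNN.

MEM = 0x06

prologue: push r5 → mem[0xe4]=0x06, sp=0xe4
body[0] add  r1, r5, r1 → r1=0x52
body[1] add  r4, r5, #33 → r4=0x27
body[2] add  r5, r3, #17 → r5=0x39
body[3] xor  r5, r5, r0 → r5=0x43
body[4] sub  r5, r0, r2 → r5=0x47
body[5] sub  r4, r5, #24 → r4=0x2f
epilogue: pop r5=0x06, sp=0xe5
prologue pushed ['r5'] at ['0xe4']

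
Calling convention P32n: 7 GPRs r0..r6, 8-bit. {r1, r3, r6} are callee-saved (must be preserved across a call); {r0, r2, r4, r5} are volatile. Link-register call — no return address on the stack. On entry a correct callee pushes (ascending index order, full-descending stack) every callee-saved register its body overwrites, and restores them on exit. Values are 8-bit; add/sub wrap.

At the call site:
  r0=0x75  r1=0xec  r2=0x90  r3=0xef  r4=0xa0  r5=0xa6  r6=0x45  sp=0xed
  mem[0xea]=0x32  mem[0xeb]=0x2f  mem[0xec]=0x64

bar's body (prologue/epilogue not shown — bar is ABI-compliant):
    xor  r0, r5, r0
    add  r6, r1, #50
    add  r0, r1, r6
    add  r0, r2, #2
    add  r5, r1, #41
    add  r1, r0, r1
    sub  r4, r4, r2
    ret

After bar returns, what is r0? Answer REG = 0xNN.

prologue: push r1 → mem[0xec]=0xec, sp=0xec
prologue: push r6 → mem[0xeb]=0x45, sp=0xeb
body[0] xor  r0, r5, r0 → r0=0xd3
body[1] add  r6, r1, #50 → r6=0x1e
body[2] add  r0, r1, r6 → r0=0x0a
body[3] add  r0, r2, #2 → r0=0x92
body[4] add  r5, r1, #41 → r5=0x15
body[5] add  r1, r0, r1 → r1=0x7e
body[6] sub  r4, r4, r2 → r4=0x10
epilogue: pop r6=0x45, sp=0xec
epilogue: pop r1=0xec, sp=0xed
r0 is caller-saved → body value

REG = 0x92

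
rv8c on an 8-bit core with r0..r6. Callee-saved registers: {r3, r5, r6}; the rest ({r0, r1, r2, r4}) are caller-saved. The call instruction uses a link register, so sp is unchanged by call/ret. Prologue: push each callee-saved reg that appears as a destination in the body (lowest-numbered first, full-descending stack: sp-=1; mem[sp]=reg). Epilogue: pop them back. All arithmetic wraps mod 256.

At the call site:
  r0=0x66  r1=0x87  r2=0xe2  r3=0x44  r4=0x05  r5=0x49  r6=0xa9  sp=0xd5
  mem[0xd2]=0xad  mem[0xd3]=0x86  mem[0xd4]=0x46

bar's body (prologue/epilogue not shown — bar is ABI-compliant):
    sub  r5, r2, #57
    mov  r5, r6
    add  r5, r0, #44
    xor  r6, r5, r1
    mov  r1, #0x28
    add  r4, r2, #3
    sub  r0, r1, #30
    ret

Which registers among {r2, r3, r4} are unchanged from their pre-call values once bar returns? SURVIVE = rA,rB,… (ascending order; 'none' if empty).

SURVIVE = r2,r3

prologue: push r5 -> mem[0xd4]=0x49, sp=0xd4
prologue: push r6 -> mem[0xd3]=0xa9, sp=0xd3
body[0] sub  r5, r2, #57 -> r5=0xa9
body[1] mov  r5, r6 -> r5=0xa9
body[2] add  r5, r0, #44 -> r5=0x92
body[3] xor  r6, r5, r1 -> r6=0x15
body[4] mov  r1, #0x28 -> r1=0x28
body[5] add  r4, r2, #3 -> r4=0xe5
body[6] sub  r0, r1, #30 -> r0=0x0a
epilogue: pop r6=0xa9, sp=0xd4
epilogue: pop r5=0x49, sp=0xd5
r2: caller-saved, written=False
r3: callee-saved, written=False
r4: caller-saved, written=True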